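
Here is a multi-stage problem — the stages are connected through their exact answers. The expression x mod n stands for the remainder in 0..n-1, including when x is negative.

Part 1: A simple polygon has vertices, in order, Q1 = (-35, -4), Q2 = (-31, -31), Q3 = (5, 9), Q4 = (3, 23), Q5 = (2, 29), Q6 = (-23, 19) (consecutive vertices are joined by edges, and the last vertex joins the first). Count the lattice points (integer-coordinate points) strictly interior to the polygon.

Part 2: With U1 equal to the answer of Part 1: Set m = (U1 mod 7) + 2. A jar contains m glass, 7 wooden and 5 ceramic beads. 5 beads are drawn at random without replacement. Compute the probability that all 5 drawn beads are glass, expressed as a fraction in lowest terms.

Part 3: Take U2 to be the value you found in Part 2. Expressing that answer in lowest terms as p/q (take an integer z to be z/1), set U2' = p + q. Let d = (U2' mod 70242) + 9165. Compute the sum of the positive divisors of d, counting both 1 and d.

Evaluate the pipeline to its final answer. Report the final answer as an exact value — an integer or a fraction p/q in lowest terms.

15894

Part 1: cross terms: (-35*-31 - -31*-4)=961, (-31*9 - 5*-31)=-124, (5*23 - 3*9)=88, (3*29 - 2*23)=41, (2*19 - -23*29)=705, (-23*-4 - -35*19)=757; twice the area = |2428| = 2428; area = 1214; boundary points = 1 + 4 + 2 + 1 + 5 + 1 = 14; strictly interior points = area - boundary/2 + 1 = 1208; answer 1208
Part 2: U1 = 1208; m = 6; total draws C(18,5) = 8568; favorable C(6,5) = 6; P = 1/1428; answer 1/1428
Part 3: U2 = 1/1428; threaded value p + q = 1429; d = 10594; 10594 = 2 * 5297; sigma = (1 + 2) * (1 + 5297) = 3 * 5298 = 15894; answer 15894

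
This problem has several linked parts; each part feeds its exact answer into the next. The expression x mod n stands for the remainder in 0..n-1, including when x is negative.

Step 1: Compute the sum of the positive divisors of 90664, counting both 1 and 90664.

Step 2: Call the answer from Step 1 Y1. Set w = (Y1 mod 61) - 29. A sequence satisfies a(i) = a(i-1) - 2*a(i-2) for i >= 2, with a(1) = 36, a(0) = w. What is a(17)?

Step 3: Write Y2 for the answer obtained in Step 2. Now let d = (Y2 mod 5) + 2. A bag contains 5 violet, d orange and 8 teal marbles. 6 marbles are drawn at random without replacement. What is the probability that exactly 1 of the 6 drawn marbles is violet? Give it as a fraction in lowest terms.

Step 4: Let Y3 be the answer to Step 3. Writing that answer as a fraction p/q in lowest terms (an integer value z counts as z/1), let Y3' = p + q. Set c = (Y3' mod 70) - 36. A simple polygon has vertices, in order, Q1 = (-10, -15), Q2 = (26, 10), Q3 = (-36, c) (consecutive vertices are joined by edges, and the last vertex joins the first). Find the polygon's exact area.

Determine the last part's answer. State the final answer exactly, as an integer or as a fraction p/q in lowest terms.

1153

Step 1: 90664 = 2^3 * 7 * 1619; sigma = (1 + 2 + 4 + 8) * (1 + 7) * (1 + 1619) = 15 * 8 * 1620 = 194400; answer 194400
Step 2: Y1 = 194400; w = 25; a(2) = 1*(36) - 2*(25) = -14; iterating: a(2)=-14, a(3)=-86, a(4)=-58, a(5)=114, a(6)=230, a(7)=2, a(8)=-458, a(9)=-462, a(10)=454, a(11)=1378, a(12)=470, a(13)=-2286, a(14)=-3226, a(15)=1346, a(16)=7798, a(17)=5106; answer 5106
Step 3: Y2 = 5106; d = 3; total draws C(16,6) = 8008; favorable C(5,1)*C(11,5) = 2310; P = 15/52; answer 15/52
Step 4: Y3 = 15/52; threaded value p + q = 67; c = 31; cross terms: (-10*10 - 26*-15)=290, (26*31 - -36*10)=1166, (-36*-15 - -10*31)=850; twice the area = |2306| = 2306; area = 1153; answer 1153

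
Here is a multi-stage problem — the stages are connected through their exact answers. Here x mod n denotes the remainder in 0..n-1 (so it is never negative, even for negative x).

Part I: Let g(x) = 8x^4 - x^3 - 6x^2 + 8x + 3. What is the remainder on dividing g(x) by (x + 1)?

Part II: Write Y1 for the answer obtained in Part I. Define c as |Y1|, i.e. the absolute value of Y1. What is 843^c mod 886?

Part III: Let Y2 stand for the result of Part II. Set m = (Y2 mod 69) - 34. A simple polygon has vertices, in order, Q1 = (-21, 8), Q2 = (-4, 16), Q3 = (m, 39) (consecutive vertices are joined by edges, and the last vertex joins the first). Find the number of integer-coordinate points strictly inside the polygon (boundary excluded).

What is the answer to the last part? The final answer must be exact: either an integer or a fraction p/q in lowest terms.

283

Part I: remainder = value at the root: 8*(-1)^4 - 1*(-1)^3 - 6*(-1)^2 + 8*(-1)^1 + 3 = (8) + (1) + (-6) + (-8) + (3) = -2; answer -2
Part II: Y1 = -2; c = 2; squarings mod 886: 843^1=843, 843^2=77; 843^2 = 843^2 = 77 (mod 886); answer 77
Part III: Y2 = 77; m = -26; cross terms: (-21*16 - -4*8)=-304, (-4*39 - -26*16)=260, (-26*8 - -21*39)=611; twice the area = |567| = 567; area = 567/2; boundary points = 1 + 1 + 1 = 3; strictly interior points = area - boundary/2 + 1 = 283; answer 283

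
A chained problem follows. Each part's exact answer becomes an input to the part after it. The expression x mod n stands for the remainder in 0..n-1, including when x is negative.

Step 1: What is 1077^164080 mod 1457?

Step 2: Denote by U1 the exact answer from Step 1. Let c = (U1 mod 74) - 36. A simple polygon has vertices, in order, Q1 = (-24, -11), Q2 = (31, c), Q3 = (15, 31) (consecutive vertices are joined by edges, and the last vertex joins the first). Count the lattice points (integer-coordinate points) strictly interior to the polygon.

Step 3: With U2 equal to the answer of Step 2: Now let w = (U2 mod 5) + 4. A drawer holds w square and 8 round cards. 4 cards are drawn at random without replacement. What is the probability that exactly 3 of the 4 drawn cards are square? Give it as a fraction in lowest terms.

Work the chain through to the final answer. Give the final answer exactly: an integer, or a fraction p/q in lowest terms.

Step 1: squarings mod 1457: 1077^1=1077, 1077^2=157, 1077^4=1337, 1077^8=1287, 1077^16=1217, 1077^32=777, 1077^64=531, 1077^128=760, 1077^256=628, 1077^512=994, 1077^1024=190, 1077^2048=1132, 1077^4096=721, 1077^8192=1149, 1077^16384=159, 1077^32768=512, 1077^65536=1341, 1077^131072=343; 1077^164080 = 1077^16 * 1077^32 * 1077^64 * 1077^128 * 1077^32768 * 1077^131072 = 1272 (mod 1457); answer 1272
Step 2: U1 = 1272; c = -22; cross terms: (-24*-22 - 31*-11)=869, (31*31 - 15*-22)=1291, (15*-11 - -24*31)=579; twice the area = |2739| = 2739; area = 2739/2; boundary points = 11 + 1 + 3 = 15; strictly interior points = area - boundary/2 + 1 = 1363; answer 1363
Step 3: U2 = 1363; w = 7; total draws C(15,4) = 1365; favorable C(7,3)*C(8,1) = 280; P = 8/39; answer 8/39

8/39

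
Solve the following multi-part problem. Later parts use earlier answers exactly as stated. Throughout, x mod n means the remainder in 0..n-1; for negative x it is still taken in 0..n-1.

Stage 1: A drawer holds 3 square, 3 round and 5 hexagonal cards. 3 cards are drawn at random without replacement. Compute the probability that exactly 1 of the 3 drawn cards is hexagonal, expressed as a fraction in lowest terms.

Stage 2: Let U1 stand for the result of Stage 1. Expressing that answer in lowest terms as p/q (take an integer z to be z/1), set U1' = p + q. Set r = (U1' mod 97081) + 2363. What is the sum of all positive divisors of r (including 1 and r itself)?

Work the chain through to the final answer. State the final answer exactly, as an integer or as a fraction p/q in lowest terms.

Stage 1: total draws C(11,3) = 165; favorable C(5,1)*C(6,2) = 75; P = 5/11; answer 5/11
Stage 2: U1 = 5/11; threaded value p + q = 16; r = 2379; 2379 = 3 * 13 * 61; sigma = (1 + 3) * (1 + 13) * (1 + 61) = 4 * 14 * 62 = 3472; answer 3472

3472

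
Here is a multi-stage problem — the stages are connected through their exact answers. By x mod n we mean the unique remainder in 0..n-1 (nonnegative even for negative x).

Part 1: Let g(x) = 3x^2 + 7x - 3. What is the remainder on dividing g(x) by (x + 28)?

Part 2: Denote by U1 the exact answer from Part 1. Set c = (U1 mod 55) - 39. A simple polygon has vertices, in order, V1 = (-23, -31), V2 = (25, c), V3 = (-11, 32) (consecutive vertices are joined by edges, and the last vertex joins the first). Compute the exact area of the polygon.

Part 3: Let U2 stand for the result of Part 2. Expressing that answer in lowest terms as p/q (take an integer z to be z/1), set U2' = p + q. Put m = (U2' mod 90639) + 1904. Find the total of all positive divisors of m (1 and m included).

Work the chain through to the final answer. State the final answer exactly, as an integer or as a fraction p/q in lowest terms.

4896

Part 1: remainder = value at the root: 3*(-28)^2 + 7*(-28)^1 - 3 = (2352) + (-196) + (-3) = 2153; answer 2153
Part 2: U1 = 2153; c = -31; cross terms: (-23*-31 - 25*-31)=1488, (25*32 - -11*-31)=459, (-11*-31 - -23*32)=1077; twice the area = |3024| = 3024; area = 1512; answer 1512
Part 3: U2 = 1512; threaded value p + q = 1513; m = 3417; 3417 = 3 * 17 * 67; sigma = (1 + 3) * (1 + 17) * (1 + 67) = 4 * 18 * 68 = 4896; answer 4896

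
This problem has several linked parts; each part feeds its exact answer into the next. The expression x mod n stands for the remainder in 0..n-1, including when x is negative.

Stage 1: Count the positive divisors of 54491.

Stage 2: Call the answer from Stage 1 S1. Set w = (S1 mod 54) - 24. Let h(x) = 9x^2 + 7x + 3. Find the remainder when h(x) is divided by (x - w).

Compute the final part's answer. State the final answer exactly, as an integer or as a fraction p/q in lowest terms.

Stage 1: 54491 = 29 * 1879; number of divisors = (1+1) * (1+1) = 4; answer 4
Stage 2: S1 = 4; w = -20; remainder = value at the root: 9*(-20)^2 + 7*(-20)^1 + 3 = (3600) + (-140) + (3) = 3463; answer 3463

3463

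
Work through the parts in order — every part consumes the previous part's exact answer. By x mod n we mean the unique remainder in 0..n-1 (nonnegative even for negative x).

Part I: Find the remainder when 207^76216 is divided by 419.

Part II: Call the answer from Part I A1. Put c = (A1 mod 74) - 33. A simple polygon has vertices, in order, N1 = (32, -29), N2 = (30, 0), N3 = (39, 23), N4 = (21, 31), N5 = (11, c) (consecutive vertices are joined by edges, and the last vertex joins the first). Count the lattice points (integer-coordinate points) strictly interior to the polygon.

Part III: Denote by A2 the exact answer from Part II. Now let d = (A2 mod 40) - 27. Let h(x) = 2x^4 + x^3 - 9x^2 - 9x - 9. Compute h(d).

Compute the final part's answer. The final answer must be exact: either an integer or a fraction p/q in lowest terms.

Part I: squarings mod 419: 207^1=207, 207^2=111, 207^4=170, 207^8=408, 207^16=121, 207^32=395, 207^64=157, 207^128=347, 207^256=156, 207^512=34, 207^1024=318, 207^2048=145, 207^4096=75, 207^8192=178, 207^16384=259, 207^32768=41, 207^65536=5; 207^76216 = 207^8 * 207^16 * 207^32 * 207^128 * 207^256 * 207^2048 * 207^8192 * 207^65536 = 141 (mod 419); answer 141
Part II: A1 = 141; c = 34; cross terms: (32*0 - 30*-29)=870, (30*23 - 39*0)=690, (39*31 - 21*23)=726, (21*34 - 11*31)=373, (11*-29 - 32*34)=-1407; twice the area = |1252| = 1252; area = 626; boundary points = 1 + 1 + 2 + 1 + 21 = 26; strictly interior points = area - boundary/2 + 1 = 614; answer 614
Part III: A2 = 614; d = -13; 2*(-13)^4 + 1*(-13)^3 - 9*(-13)^2 - 9*(-13)^1 - 9 = (57122) + (-2197) + (-1521) + (117) + (-9) = 53512; answer 53512

53512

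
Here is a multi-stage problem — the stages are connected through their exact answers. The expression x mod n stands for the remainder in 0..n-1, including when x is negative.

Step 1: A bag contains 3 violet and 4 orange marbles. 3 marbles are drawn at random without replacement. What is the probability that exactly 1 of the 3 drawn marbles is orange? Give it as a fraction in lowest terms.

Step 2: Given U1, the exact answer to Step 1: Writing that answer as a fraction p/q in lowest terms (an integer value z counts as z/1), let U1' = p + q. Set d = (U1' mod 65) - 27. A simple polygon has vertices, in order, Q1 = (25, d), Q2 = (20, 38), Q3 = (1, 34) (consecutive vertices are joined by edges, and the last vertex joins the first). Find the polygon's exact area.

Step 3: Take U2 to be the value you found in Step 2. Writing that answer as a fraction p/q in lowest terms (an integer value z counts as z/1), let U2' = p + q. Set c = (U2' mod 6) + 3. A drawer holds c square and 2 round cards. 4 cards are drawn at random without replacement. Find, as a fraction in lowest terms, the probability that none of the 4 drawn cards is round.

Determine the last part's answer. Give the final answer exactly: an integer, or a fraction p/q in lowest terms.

1/7

Step 1: total draws C(7,3) = 35; favorable C(4,1)*C(3,2) = 12; P = 12/35; answer 12/35
Step 2: U1 = 12/35; threaded value p + q = 47; d = 20; cross terms: (25*38 - 20*20)=550, (20*34 - 1*38)=642, (1*20 - 25*34)=-830; twice the area = |362| = 362; area = 181; answer 181
Step 3: U2 = 181; threaded value p + q = 182; c = 5; total draws C(7,4) = 35; favorable C(5,4) = 5; P = 1/7; answer 1/7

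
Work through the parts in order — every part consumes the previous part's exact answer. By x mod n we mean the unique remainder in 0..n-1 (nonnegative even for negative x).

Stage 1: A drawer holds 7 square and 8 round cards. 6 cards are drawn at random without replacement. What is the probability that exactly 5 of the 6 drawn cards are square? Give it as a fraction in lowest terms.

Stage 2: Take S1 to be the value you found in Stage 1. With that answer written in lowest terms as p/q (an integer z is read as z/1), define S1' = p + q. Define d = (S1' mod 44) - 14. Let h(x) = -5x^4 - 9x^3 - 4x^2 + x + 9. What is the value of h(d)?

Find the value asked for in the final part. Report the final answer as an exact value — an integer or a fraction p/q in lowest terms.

Stage 1: total draws C(15,6) = 5005; favorable C(7,5)*C(8,1) = 168; P = 24/715; answer 24/715
Stage 2: S1 = 24/715; threaded value p + q = 739; d = 21; -5*(21)^4 - 9*(21)^3 - 4*(21)^2 + 1*(21)^1 + 9 = (-972405) + (-83349) + (-1764) + (21) + (9) = -1057488; answer -1057488

-1057488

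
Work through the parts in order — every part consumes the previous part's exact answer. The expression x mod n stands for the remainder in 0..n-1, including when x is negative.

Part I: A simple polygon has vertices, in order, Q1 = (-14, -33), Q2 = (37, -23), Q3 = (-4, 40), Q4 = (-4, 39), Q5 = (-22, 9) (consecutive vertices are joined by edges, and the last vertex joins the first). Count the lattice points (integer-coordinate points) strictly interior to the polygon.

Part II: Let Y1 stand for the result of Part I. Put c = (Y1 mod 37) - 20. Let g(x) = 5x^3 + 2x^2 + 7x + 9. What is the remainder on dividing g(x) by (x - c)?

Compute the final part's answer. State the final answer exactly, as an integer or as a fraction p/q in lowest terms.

-13417

Part I: cross terms: (-14*-23 - 37*-33)=1543, (37*40 - -4*-23)=1388, (-4*39 - -4*40)=4, (-4*9 - -22*39)=822, (-22*-33 - -14*9)=852; twice the area = |4609| = 4609; area = 4609/2; boundary points = 1 + 1 + 1 + 6 + 2 = 11; strictly interior points = area - boundary/2 + 1 = 2300; answer 2300
Part II: Y1 = 2300; c = -14; remainder = value at the root: 5*(-14)^3 + 2*(-14)^2 + 7*(-14)^1 + 9 = (-13720) + (392) + (-98) + (9) = -13417; answer -13417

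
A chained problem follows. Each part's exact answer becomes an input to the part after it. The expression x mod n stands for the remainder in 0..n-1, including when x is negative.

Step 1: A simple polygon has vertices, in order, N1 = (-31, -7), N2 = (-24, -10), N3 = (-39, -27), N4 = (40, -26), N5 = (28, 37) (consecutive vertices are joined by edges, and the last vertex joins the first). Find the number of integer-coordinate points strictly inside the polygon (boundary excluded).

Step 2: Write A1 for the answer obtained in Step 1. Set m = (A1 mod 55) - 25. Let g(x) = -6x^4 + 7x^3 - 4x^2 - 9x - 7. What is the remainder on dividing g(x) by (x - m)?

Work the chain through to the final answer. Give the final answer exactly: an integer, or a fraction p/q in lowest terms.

-9385

Step 1: cross terms: (-31*-10 - -24*-7)=142, (-24*-27 - -39*-10)=258, (-39*-26 - 40*-27)=2094, (40*37 - 28*-26)=2208, (28*-7 - -31*37)=951; twice the area = |5653| = 5653; area = 5653/2; boundary points = 1 + 1 + 1 + 3 + 1 = 7; strictly interior points = area - boundary/2 + 1 = 2824; answer 2824
Step 2: A1 = 2824; m = -6; remainder = value at the root: -6*(-6)^4 + 7*(-6)^3 - 4*(-6)^2 - 9*(-6)^1 - 7 = (-7776) + (-1512) + (-144) + (54) + (-7) = -9385; answer -9385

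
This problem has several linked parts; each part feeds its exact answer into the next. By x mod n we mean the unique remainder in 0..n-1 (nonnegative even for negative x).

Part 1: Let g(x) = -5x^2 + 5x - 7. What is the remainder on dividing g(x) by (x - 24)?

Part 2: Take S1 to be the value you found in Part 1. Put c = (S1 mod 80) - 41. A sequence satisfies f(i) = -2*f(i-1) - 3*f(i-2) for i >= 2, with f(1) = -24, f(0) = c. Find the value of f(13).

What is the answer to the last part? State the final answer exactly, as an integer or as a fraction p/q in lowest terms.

14184

Part 1: remainder = value at the root: -5*(24)^2 + 5*(24)^1 - 7 = (-2880) + (120) + (-7) = -2767; answer -2767
Part 2: S1 = -2767; c = -8; f(2) = -2*(-24) - 3*(-8) = 72; iterating: f(2)=72, f(3)=-72, f(4)=-72, f(5)=360, f(6)=-504, f(7)=-72, f(8)=1656, f(9)=-3096, f(10)=1224, f(11)=6840, f(12)=-17352, f(13)=14184; answer 14184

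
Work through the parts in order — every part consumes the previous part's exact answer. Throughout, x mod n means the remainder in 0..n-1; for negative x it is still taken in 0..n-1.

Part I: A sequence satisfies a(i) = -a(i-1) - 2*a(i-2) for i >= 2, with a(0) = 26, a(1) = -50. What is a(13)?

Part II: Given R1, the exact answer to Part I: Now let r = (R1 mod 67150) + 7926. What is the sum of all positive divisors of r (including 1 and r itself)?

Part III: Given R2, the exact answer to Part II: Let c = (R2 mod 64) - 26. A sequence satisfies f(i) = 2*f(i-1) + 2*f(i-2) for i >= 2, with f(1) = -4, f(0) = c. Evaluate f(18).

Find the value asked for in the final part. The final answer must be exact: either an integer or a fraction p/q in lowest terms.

Part I: a(2) = -1*(-50) - 2*(26) = -2; iterating: a(2)=-2, a(3)=102, a(4)=-98, a(5)=-106, a(6)=302, a(7)=-90, a(8)=-514, a(9)=694, a(10)=334, a(11)=-1722, a(12)=1054, a(13)=2390; answer 2390
Part II: R1 = 2390; r = 10316; 10316 = 2^2 * 2579; sigma = (1 + 2 + 4) * (1 + 2579) = 7 * 2580 = 18060; answer 18060
Part III: R2 = 18060; c = -14; f(2) = 2*(-4) + 2*(-14) = -36; iterating: f(2)=-36, f(3)=-80, f(4)=-232, f(5)=-624, f(6)=-1712, f(7)=-4672, f(8)=-12768, f(9)=-34880, f(10)=-95296, f(11)=-260352, f(12)=-711296, f(13)=-1943296, f(14)=-5309184, f(15)=-14504960, f(16)=-39628288, f(17)=-108266496, f(18)=-295789568; answer -295789568

-295789568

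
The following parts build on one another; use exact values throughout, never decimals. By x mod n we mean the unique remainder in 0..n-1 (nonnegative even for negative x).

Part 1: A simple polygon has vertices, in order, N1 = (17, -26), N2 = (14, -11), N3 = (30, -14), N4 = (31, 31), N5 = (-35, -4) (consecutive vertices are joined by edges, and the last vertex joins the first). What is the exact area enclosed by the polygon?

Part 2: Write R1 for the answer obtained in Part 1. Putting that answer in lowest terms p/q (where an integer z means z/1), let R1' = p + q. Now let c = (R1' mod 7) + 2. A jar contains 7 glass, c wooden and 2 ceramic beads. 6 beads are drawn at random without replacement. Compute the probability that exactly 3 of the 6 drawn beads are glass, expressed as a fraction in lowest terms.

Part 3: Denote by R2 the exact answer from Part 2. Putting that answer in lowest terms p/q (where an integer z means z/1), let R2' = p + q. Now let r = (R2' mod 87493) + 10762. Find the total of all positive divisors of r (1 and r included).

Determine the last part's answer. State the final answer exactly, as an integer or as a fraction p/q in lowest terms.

Part 1: cross terms: (17*-11 - 14*-26)=177, (14*-14 - 30*-11)=134, (30*31 - 31*-14)=1364, (31*-4 - -35*31)=961, (-35*-26 - 17*-4)=978; twice the area = |3614| = 3614; area = 1807; answer 1807
Part 2: R1 = 1807; threaded value p + q = 1808; c = 4; total draws C(13,6) = 1716; favorable C(7,3)*C(6,3) = 700; P = 175/429; answer 175/429
Part 3: R2 = 175/429; threaded value p + q = 604; r = 11366; 11366 = 2 * 5683; sigma = (1 + 2) * (1 + 5683) = 3 * 5684 = 17052; answer 17052

17052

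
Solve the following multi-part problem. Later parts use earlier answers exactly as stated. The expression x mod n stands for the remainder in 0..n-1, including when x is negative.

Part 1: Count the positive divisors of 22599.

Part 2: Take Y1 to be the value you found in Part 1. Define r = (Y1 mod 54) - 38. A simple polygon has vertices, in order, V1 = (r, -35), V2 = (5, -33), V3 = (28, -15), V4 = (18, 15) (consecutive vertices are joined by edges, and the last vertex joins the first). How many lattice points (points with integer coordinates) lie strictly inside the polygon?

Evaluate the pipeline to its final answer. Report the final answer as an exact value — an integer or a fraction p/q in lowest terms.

Part 1: 22599 = 3^6 * 31; number of divisors = (6+1) * (1+1) = 14; answer 14
Part 2: Y1 = 14; r = -24; cross terms: (-24*-33 - 5*-35)=967, (5*-15 - 28*-33)=849, (28*15 - 18*-15)=690, (18*-35 - -24*15)=-270; twice the area = |2236| = 2236; area = 1118; boundary points = 1 + 1 + 10 + 2 = 14; strictly interior points = area - boundary/2 + 1 = 1112; answer 1112

1112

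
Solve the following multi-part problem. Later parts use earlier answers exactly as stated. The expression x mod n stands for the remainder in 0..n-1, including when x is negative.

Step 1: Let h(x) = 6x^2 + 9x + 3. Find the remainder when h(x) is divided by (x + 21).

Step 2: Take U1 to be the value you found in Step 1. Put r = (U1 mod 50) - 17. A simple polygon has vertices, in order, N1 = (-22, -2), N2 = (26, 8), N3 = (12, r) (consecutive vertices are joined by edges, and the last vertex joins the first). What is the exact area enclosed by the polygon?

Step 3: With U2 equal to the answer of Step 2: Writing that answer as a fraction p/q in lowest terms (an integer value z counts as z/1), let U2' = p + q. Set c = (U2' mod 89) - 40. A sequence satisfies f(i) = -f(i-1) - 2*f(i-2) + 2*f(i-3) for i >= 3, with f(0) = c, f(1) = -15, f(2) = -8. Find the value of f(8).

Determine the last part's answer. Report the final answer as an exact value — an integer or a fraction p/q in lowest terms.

-52

Step 1: remainder = value at the root: 6*(-21)^2 + 9*(-21)^1 + 3 = (2646) + (-189) + (3) = 2460; answer 2460
Step 2: U1 = 2460; r = -7; cross terms: (-22*8 - 26*-2)=-124, (26*-7 - 12*8)=-278, (12*-2 - -22*-7)=-178; twice the area = |-580| = 580; area = 290; answer 290
Step 3: U2 = 290; threaded value p + q = 291; c = -16; f(3) = -1*(-8) - 2*(-15) + 2*(-16) = 6; iterating: f(3)=6, f(4)=-20, f(5)=-8, f(6)=60, f(7)=-84, f(8)=-52; answer -52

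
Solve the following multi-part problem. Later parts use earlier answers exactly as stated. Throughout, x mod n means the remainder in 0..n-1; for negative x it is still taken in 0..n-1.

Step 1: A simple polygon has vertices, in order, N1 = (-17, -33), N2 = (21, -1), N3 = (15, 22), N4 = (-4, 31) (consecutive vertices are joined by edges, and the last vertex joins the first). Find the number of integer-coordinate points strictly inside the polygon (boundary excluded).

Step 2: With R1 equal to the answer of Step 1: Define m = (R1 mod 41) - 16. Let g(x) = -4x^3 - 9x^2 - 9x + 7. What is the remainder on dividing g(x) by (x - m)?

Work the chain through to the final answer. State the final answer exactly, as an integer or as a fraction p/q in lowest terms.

1001

Step 1: cross terms: (-17*-1 - 21*-33)=710, (21*22 - 15*-1)=477, (15*31 - -4*22)=553, (-4*-33 - -17*31)=659; twice the area = |2399| = 2399; area = 2399/2; boundary points = 2 + 1 + 1 + 1 = 5; strictly interior points = area - boundary/2 + 1 = 1198; answer 1198
Step 2: R1 = 1198; m = -7; remainder = value at the root: -4*(-7)^3 - 9*(-7)^2 - 9*(-7)^1 + 7 = (1372) + (-441) + (63) + (7) = 1001; answer 1001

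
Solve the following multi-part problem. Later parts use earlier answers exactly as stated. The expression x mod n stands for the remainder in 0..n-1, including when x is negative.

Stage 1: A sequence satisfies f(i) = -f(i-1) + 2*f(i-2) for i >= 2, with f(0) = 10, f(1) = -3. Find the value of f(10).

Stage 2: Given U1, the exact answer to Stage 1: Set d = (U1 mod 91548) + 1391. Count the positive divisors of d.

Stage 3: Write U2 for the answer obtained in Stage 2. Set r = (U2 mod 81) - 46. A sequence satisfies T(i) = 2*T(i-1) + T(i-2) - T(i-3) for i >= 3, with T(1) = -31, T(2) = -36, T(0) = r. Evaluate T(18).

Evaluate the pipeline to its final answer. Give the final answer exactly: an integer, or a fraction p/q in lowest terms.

-10317099

Stage 1: f(2) = -1*(-3) + 2*(10) = 23; iterating: f(2)=23, f(3)=-29, f(4)=75, f(5)=-133, f(6)=283, f(7)=-549, f(8)=1115, f(9)=-2213, f(10)=4443; answer 4443
Stage 2: U1 = 4443; d = 5834; 5834 = 2 * 2917; number of divisors = (1+1) * (1+1) = 4; answer 4
Stage 3: U2 = 4; r = -42; T(3) = 2*(-36) + 1*(-31) - 1*(-42) = -61; iterating: T(3)=-61, T(4)=-127, T(5)=-279, T(6)=-624, T(7)=-1400, T(8)=-3145, T(9)=-7066, T(10)=-15877, T(11)=-35675, T(12)=-80161, T(13)=-180120, T(14)=-404726, T(15)=-909411, T(16)=-2043428, T(17)=-4591541, T(18)=-10317099; answer -10317099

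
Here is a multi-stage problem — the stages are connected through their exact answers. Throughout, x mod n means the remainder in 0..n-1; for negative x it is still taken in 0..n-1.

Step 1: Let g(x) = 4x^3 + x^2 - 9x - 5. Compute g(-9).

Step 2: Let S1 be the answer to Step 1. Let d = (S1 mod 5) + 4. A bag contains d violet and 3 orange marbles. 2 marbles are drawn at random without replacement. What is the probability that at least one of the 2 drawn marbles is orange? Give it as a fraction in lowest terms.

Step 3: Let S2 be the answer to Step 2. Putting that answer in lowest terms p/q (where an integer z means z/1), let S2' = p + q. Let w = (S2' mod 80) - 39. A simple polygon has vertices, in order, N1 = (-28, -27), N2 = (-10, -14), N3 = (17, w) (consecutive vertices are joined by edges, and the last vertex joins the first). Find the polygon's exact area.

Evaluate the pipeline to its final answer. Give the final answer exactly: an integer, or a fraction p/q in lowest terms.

387/2

Step 1: 4*(-9)^3 + 1*(-9)^2 - 9*(-9)^1 - 5 = (-2916) + (81) + (81) + (-5) = -2759; answer -2759
Step 2: S1 = -2759; d = 5; total draws C(8,2) = 28; complement C(5,2) = 10; favorable 28 - 10 = 18; P = 9/14; answer 9/14
Step 3: S2 = 9/14; threaded value p + q = 23; w = -16; cross terms: (-28*-14 - -10*-27)=122, (-10*-16 - 17*-14)=398, (17*-27 - -28*-16)=-907; twice the area = |-387| = 387; area = 387/2; answer 387/2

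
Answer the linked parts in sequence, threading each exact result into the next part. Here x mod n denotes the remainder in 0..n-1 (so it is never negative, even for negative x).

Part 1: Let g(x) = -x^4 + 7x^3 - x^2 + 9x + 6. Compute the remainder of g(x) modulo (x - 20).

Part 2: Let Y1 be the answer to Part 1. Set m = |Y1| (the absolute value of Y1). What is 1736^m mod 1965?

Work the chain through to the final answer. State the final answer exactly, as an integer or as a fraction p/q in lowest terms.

Part 1: remainder = value at the root: -1*(20)^4 + 7*(20)^3 - 1*(20)^2 + 9*(20)^1 + 6 = (-160000) + (56000) + (-400) + (180) + (6) = -104214; answer -104214
Part 2: Y1 = -104214; m = 104214; squarings mod 1965: 1736^1=1736, 1736^2=1351, 1736^4=1681, 1736^8=91, 1736^16=421, 1736^32=391, 1736^64=1576, 1736^128=16, 1736^256=256, 1736^512=691, 1736^1024=1951, 1736^2048=196, 1736^4096=1081, 1736^8192=1351, 1736^16384=1681, 1736^32768=91, 1736^65536=421; 1736^104214 = 1736^2 * 1736^4 * 1736^16 * 1736^256 * 1736^512 * 1736^1024 * 1736^4096 * 1736^32768 * 1736^65536 = 811 (mod 1965); answer 811

811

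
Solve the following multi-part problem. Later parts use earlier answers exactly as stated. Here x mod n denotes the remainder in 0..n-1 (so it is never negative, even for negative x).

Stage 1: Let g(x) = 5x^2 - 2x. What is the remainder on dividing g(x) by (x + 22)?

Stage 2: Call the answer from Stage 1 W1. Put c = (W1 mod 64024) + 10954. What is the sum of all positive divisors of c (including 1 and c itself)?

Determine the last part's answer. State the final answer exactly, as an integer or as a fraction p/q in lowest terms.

Stage 1: remainder = value at the root: 5*(-22)^2 - 2*(-22)^1 = (2420) + (44) = 2464; answer 2464
Stage 2: W1 = 2464; c = 13418; 13418 = 2 * 6709; sigma = (1 + 2) * (1 + 6709) = 3 * 6710 = 20130; answer 20130

20130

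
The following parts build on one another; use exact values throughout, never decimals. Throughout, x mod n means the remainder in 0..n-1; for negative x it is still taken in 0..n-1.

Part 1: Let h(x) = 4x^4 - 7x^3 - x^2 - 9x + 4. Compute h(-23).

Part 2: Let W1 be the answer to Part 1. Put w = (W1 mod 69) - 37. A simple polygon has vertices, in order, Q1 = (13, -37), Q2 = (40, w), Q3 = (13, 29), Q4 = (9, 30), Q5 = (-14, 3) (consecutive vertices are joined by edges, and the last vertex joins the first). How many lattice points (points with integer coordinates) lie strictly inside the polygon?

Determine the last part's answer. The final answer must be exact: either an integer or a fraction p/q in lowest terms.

1832

Part 1: 4*(-23)^4 - 7*(-23)^3 - 1*(-23)^2 - 9*(-23)^1 + 4 = (1119364) + (85169) + (-529) + (207) + (4) = 1204215; answer 1204215
Part 2: W1 = 1204215; w = -10; cross terms: (13*-10 - 40*-37)=1350, (40*29 - 13*-10)=1290, (13*30 - 9*29)=129, (9*3 - -14*30)=447, (-14*-37 - 13*3)=479; twice the area = |3695| = 3695; area = 3695/2; boundary points = 27 + 3 + 1 + 1 + 1 = 33; strictly interior points = area - boundary/2 + 1 = 1832; answer 1832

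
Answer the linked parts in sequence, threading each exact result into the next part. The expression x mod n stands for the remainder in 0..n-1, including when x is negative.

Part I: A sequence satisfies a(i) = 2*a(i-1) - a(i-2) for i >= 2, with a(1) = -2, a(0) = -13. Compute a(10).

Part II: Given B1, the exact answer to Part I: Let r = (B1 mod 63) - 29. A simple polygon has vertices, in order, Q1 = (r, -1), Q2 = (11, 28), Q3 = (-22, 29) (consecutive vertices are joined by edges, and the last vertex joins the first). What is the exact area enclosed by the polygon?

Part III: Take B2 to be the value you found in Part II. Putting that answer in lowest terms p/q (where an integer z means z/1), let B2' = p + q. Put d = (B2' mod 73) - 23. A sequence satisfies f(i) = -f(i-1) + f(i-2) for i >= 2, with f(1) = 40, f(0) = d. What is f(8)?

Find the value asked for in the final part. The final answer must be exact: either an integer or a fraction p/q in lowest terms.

Part I: a(2) = 2*(-2) - 1*(-13) = 9; iterating: a(2)=9, a(3)=20, a(4)=31, a(5)=42, a(6)=53, a(7)=64, a(8)=75, a(9)=86, a(10)=97; answer 97
Part II: B1 = 97; r = 5; cross terms: (5*28 - 11*-1)=151, (11*29 - -22*28)=935, (-22*-1 - 5*29)=-123; twice the area = |963| = 963; area = 963/2; answer 963/2
Part III: B2 = 963/2; threaded value p + q = 965; d = -7; f(2) = -1*(40) + 1*(-7) = -47; iterating: f(2)=-47, f(3)=87, f(4)=-134, f(5)=221, f(6)=-355, f(7)=576, f(8)=-931; answer -931

-931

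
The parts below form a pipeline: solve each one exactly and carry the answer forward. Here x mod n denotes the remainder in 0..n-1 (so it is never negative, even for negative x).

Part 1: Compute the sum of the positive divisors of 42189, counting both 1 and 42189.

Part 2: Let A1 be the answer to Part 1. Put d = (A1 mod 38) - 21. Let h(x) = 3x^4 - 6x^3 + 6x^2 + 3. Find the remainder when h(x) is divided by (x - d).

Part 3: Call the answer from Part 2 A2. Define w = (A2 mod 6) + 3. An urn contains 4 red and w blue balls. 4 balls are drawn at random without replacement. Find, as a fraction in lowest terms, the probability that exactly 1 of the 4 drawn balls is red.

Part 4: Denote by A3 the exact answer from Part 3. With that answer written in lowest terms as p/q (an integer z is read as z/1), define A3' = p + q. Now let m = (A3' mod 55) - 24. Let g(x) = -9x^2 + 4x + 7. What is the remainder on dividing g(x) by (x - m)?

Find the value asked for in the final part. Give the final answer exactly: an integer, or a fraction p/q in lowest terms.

Part 1: 42189 = 3 * 7^3 * 41; sigma = (1 + 3) * (1 + 7 + 49 + 343) * (1 + 41) = 4 * 400 * 42 = 67200; answer 67200
Part 2: A1 = 67200; d = -5; remainder = value at the root: 3*(-5)^4 - 6*(-5)^3 + 6*(-5)^2 + 3 = (1875) + (750) + (150) + (3) = 2778; answer 2778
Part 3: A2 = 2778; w = 3; total draws C(7,4) = 35; favorable C(4,1)*C(3,3) = 4; P = 4/35; answer 4/35
Part 4: A3 = 4/35; threaded value p + q = 39; m = 15; remainder = value at the root: -9*(15)^2 + 4*(15)^1 + 7 = (-2025) + (60) + (7) = -1958; answer -1958

-1958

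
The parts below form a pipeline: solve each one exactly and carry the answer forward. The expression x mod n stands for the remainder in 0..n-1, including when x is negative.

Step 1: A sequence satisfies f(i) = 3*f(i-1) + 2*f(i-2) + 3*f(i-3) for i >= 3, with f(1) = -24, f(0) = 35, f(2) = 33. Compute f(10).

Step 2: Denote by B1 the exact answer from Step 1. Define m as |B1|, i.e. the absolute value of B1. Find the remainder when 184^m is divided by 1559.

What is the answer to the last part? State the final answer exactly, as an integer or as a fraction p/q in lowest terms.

945

Step 1: f(3) = 3*(33) + 2*(-24) + 3*(35) = 156; iterating: f(3)=156, f(4)=462, f(5)=1797, f(6)=6783, f(7)=25329, f(8)=94944, f(9)=355839, f(10)=1333392; answer 1333392
Step 2: B1 = 1333392; m = 1333392; squarings mod 1559: 184^1=184, 184^2=1117, 184^4=489, 184^8=594, 184^16=502, 184^32=1005, 184^64=1352, 184^128=756, 184^256=942, 184^512=293, 184^1024=104, 184^2048=1462, 184^4096=55, 184^8192=1466, 184^16384=854, 184^32768=1263, 184^65536=312, 184^131072=686, 184^262144=1337, 184^524288=955, 184^1048576=10; 184^1333392 = 184^16 * 184^128 * 184^2048 * 184^4096 * 184^16384 * 184^262144 * 184^1048576 = 945 (mod 1559); answer 945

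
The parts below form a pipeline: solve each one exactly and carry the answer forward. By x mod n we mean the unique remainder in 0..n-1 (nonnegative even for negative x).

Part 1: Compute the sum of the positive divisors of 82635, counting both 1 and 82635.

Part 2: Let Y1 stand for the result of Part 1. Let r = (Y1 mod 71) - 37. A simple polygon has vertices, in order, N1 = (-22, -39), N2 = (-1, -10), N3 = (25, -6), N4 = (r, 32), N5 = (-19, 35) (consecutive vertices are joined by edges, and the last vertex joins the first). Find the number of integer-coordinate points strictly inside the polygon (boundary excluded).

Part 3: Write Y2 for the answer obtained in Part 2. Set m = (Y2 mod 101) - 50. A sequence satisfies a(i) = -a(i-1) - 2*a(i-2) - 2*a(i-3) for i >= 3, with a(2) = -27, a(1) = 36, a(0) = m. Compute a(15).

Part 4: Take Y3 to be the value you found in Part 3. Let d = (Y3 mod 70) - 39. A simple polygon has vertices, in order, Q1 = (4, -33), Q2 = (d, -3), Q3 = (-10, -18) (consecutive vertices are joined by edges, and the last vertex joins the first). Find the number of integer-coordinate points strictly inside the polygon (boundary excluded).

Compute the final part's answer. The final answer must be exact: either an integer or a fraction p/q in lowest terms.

Part 1: 82635 = 3 * 5 * 7 * 787; sigma = (1 + 3) * (1 + 5) * (1 + 7) * (1 + 787) = 4 * 6 * 8 * 788 = 151296; answer 151296
Part 2: Y1 = 151296; r = 29; cross terms: (-22*-10 - -1*-39)=181, (-1*-6 - 25*-10)=256, (25*32 - 29*-6)=974, (29*35 - -19*32)=1623, (-19*-39 - -22*35)=1511; twice the area = |4545| = 4545; area = 4545/2; boundary points = 1 + 2 + 2 + 3 + 1 = 9; strictly interior points = area - boundary/2 + 1 = 2269; answer 2269
Part 3: Y2 = 2269; m = -3; a(3) = -1*(-27) - 2*(36) - 2*(-3) = -39; iterating: a(3)=-39, a(4)=21, a(5)=111, a(6)=-75, a(7)=-189, a(8)=117, a(9)=411, a(10)=-267, a(11)=-789, a(12)=501, a(13)=1611, a(14)=-1035, a(15)=-3189; answer -3189
Part 4: Y3 = -3189; d = -8; cross terms: (4*-3 - -8*-33)=-276, (-8*-18 - -10*-3)=114, (-10*-33 - 4*-18)=402; twice the area = |240| = 240; area = 120; boundary points = 6 + 1 + 1 = 8; strictly interior points = area - boundary/2 + 1 = 117; answer 117

117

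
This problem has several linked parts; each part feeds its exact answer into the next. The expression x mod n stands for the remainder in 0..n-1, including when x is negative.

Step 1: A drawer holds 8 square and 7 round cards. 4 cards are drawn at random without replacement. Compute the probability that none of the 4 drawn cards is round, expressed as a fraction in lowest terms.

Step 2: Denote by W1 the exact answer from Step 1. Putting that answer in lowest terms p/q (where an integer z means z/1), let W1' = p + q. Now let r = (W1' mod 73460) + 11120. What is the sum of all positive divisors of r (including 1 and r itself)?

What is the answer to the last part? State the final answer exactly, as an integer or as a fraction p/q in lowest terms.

11162

Step 1: total draws C(15,4) = 1365; favorable C(8,4) = 70; P = 2/39; answer 2/39
Step 2: W1 = 2/39; threaded value p + q = 41; r = 11161; 11161 is prime, so its only divisors are 1 and 11161; sigma = 1 + 11161 = 11162; answer 11162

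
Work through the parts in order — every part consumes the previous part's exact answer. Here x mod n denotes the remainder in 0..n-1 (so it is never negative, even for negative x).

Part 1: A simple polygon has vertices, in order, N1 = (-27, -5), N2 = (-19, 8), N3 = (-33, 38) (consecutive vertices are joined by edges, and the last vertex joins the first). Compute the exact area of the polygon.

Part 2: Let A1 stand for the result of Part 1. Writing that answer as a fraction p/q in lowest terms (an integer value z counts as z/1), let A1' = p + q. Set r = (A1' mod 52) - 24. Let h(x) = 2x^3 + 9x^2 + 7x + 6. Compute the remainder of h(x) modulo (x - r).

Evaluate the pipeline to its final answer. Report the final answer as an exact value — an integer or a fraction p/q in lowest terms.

Part 1: cross terms: (-27*8 - -19*-5)=-311, (-19*38 - -33*8)=-458, (-33*-5 - -27*38)=1191; twice the area = |422| = 422; area = 211; answer 211
Part 2: A1 = 211; threaded value p + q = 212; r = -20; remainder = value at the root: 2*(-20)^3 + 9*(-20)^2 + 7*(-20)^1 + 6 = (-16000) + (3600) + (-140) + (6) = -12534; answer -12534

-12534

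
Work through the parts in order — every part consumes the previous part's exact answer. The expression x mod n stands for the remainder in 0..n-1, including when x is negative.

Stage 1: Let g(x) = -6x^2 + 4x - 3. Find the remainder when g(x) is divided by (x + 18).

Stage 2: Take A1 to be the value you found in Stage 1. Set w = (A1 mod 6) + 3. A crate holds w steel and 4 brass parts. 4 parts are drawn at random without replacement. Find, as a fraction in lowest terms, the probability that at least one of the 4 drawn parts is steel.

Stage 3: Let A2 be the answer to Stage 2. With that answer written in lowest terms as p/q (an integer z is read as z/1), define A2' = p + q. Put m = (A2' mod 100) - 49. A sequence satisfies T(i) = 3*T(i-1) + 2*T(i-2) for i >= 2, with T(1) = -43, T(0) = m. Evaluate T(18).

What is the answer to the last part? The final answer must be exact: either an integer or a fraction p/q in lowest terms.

Stage 1: remainder = value at the root: -6*(-18)^2 + 4*(-18)^1 - 3 = (-1944) + (-72) + (-3) = -2019; answer -2019
Stage 2: A1 = -2019; w = 6; total draws C(10,4) = 210; complement C(4,4) = 1; favorable 210 - 1 = 209; P = 209/210; answer 209/210
Stage 3: A2 = 209/210; threaded value p + q = 419; m = -30; T(2) = 3*(-43) + 2*(-30) = -189; iterating: T(2)=-189, T(3)=-653, T(4)=-2337, T(5)=-8317, T(6)=-29625, T(7)=-105509, T(8)=-375777, T(9)=-1338349, T(10)=-4766601, T(11)=-16976501, T(12)=-60462705, T(13)=-215341117, T(14)=-766948761, T(15)=-2731528517, T(16)=-9728483073, T(17)=-34648506253, T(18)=-123402484905; answer -123402484905

-123402484905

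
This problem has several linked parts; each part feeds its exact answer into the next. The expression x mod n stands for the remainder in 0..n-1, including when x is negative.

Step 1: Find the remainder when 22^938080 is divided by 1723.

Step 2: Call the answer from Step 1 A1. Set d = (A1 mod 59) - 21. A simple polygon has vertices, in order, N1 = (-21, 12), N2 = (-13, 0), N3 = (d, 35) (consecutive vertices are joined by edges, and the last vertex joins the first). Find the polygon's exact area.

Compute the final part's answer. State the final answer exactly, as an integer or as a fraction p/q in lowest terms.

Step 1: squarings mod 1723: 22^1=22, 22^2=484, 22^4=1651, 22^8=15, 22^16=225, 22^32=658, 22^64=491, 22^128=1584, 22^256=368, 22^512=1030, 22^1024=1255, 22^2048=203, 22^4096=1580, 22^8192=1496, 22^16384=1562, 22^32768=76, 22^65536=607, 22^131072=1450, 22^262144=440, 22^524288=624; 22^938080 = 22^32 * 22^64 * 22^4096 * 22^16384 * 22^131072 * 22^262144 * 22^524288 = 41 (mod 1723); answer 41
Step 2: A1 = 41; d = 20; cross terms: (-21*0 - -13*12)=156, (-13*35 - 20*0)=-455, (20*12 - -21*35)=975; twice the area = |676| = 676; area = 338; answer 338

338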